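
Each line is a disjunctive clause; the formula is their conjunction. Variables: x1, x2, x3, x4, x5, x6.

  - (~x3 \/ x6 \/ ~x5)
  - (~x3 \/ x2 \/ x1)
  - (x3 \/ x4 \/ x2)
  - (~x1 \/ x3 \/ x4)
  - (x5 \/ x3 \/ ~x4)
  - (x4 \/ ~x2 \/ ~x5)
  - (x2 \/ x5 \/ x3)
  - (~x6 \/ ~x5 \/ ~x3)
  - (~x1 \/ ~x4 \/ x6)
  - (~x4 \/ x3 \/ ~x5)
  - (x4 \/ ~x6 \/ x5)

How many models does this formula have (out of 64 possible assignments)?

8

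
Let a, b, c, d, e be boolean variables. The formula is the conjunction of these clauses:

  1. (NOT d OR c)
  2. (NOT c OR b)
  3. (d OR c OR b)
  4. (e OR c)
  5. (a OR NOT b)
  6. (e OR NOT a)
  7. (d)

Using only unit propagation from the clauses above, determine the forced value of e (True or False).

(d) is a unit clause: d = True.
(NOT d OR c): since d = True, the clause reduces to (c). c = True.
From (NOT c OR b) and c = True: b = True.
(NOT b OR a): since b = True, the clause reduces to (a). a = True.
(NOT a OR e) with a = True leaves only e, so e = True.

True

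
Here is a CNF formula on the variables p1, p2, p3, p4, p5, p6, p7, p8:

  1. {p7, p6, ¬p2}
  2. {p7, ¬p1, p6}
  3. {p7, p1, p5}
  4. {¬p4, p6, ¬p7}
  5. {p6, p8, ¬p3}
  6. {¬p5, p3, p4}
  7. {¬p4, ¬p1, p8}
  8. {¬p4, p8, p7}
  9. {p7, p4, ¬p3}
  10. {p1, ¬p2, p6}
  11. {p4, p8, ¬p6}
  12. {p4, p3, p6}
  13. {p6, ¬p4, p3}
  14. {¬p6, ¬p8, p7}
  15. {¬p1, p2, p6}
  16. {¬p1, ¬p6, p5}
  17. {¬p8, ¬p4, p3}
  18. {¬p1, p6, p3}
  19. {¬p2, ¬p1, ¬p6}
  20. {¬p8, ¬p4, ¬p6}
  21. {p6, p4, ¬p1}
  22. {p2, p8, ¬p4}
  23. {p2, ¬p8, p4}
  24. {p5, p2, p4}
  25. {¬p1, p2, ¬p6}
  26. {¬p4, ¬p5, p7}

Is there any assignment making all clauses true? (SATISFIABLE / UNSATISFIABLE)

SATISFIABLE

Branch on p1: take p1 = False.
Branch on p2: take p2 = True.
  then p6 is forced to True.
For the remaining variables, p3 = True, p4 = False, p5 = False, p7 = True, p8 = True works.
Every clause has at least one true literal under this assignment.
So p1 = 0, p2 = 1, p3 = 1, p4 = 0, p5 = 0, p6 = 1, p7 = 1, p8 = 1 is a satisfying assignment.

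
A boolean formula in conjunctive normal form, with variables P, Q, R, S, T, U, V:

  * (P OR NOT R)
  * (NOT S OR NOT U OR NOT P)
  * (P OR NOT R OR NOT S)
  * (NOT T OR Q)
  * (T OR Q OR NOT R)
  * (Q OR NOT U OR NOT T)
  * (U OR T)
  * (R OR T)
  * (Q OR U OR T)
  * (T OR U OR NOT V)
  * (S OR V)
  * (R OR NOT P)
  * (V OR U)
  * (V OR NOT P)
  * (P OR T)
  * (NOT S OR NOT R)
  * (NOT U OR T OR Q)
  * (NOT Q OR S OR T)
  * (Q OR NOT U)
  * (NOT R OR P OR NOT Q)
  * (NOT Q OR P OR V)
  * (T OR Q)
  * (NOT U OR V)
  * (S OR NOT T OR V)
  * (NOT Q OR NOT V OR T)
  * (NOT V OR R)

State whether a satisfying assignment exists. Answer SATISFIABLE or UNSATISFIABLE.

Set P = True and propagate.
  then R is forced to True.
  then V is forced to True.
  then S is forced to False.
Branch on Q: take Q = True.
  then T is forced to True.
U is now unconstrained; take U = False.
So P=True, Q=True, R=True, S=False, T=True, U=False, V=True is a satisfying assignment.

SATISFIABLE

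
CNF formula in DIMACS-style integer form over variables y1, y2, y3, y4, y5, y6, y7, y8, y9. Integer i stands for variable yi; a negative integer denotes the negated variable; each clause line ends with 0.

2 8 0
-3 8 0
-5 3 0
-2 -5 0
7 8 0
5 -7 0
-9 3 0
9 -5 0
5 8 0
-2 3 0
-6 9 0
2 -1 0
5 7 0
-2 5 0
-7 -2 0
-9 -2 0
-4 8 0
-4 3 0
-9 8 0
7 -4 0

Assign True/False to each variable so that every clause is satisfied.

y1=F, y2=F, y3=T, y4=T, y5=T, y6=F, y7=T, y8=T, y9=T

Check each clause:
  1. {y8, y2} — y8 is true.
  2. {y8, ¬y3} — y8 is true.
  3. {¬y5, y3} — y3 is true.
  4. {¬y2, ¬y5} — ¬y2 is true.
  5. {y8, y7} — y8 is true.
  6. {¬y7, y5} — y5 is true.
  7. {y3, ¬y9} — y3 is true.
  8. {y9, ¬y5} — y9 is true.
  9. {y5, y8} — y8 is true.
  10. {¬y2, y3} — y3 is true.
  11. {¬y6, y9} — y9 is true.
  12. {y2, ¬y1} — ¬y1 is true.
  13. {y5, y7} — y5 is true.
  14. {¬y2, y5} — y5 is true.
  15. {¬y7, ¬y2} — ¬y2 is true.
  16. {¬y9, ¬y2} — ¬y2 is true.
  17. {y8, ¬y4} — y8 is true.
  18. {¬y4, y3} — y3 is true.
  19. {y8, ¬y9} — y8 is true.
  20. {y7, ¬y4} — y7 is true.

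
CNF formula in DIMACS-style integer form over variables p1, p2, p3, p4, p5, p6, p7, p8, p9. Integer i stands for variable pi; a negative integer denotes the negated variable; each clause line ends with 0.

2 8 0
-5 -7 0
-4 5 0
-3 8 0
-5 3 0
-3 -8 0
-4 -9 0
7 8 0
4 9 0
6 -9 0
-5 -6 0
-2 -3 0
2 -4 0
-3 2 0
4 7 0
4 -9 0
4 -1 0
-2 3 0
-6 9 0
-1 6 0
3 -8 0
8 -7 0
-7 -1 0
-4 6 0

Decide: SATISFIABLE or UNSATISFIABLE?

p4 = True:
  propagation gives p5=True, p7=False, p3=True, p8=True; an empty clause results — contradiction.
p4 = False:
  propagation gives p9=True; an empty clause results — contradiction.
Every branch closes, so no satisfying assignment exists.

UNSATISFIABLE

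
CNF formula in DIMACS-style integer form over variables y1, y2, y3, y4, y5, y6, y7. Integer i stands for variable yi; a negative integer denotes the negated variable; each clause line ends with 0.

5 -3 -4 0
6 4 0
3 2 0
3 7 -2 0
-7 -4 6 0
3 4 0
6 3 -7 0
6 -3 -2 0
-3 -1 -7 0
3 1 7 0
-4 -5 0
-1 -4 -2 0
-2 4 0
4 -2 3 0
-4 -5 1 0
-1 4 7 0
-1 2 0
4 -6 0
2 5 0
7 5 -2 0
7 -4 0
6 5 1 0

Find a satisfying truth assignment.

y1 = F, y2 = T, y3 = F, y4 = T, y5 = F, y6 = T, y7 = T

Try y1 = False.
Set y2 = True and propagate.
  then y4 is forced to True.
  then y5 is forced to False.
  then y3 is forced to False.
  then y7 is forced to True.
  then y6 is forced to True.
Every clause has at least one true literal under this assignment.
Check each clause:
  1. (NOT y3 OR NOT y4 OR y5) — NOT y3 is true.
  2. (y4 OR y6) — y4 is true.
  3. (y2 OR y3) — y2 is true.
  4. (y3 OR NOT y2 OR y7) — y7 is true.
  5. (NOT y4 OR NOT y7 OR y6) — y6 is true.
  6. (y3 OR y4) — y4 is true.
  7. (NOT y7 OR y3 OR y6) — y6 is true.
  8. (NOT y2 OR y6 OR NOT y3) — NOT y3 is true.
  9. (NOT y1 OR NOT y7 OR NOT y3) — NOT y3 is true.
  10. (y3 OR y1 OR y7) — y7 is true.
  11. (NOT y4 OR NOT y5) — NOT y5 is true.
  12. (NOT y1 OR NOT y2 OR NOT y4) — NOT y1 is true.
  13. (NOT y2 OR y4) — y4 is true.
  14. (NOT y2 OR y4 OR y3) — y4 is true.
  15. (y1 OR NOT y5 OR NOT y4) — NOT y5 is true.
  16. (y7 OR NOT y1 OR y4) — y4 is true.
  17. (y2 OR NOT y1) — y2 is true.
  18. (y4 OR NOT y6) — y4 is true.
  19. (y2 OR y5) — y2 is true.
  20. (NOT y2 OR y7 OR y5) — y7 is true.
  21. (NOT y4 OR y7) — y7 is true.
  22. (y5 OR y6 OR y1) — y6 is true.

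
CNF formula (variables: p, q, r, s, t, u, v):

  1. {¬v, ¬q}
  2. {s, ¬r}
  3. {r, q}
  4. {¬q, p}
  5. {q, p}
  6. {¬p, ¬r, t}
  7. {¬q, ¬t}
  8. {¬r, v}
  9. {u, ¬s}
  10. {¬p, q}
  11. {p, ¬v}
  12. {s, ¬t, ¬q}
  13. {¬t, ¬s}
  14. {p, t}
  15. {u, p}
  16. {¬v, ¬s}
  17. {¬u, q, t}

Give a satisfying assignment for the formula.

Set p = True and propagate.
  then q is forced to True.
  then v is forced to False.
  then t is forced to False.
  then r is forced to False.
Branch on s: take s = True.
  then u is forced to True.
Every clause has at least one true literal under this assignment.

p = T, q = T, r = F, s = T, t = F, u = T, v = F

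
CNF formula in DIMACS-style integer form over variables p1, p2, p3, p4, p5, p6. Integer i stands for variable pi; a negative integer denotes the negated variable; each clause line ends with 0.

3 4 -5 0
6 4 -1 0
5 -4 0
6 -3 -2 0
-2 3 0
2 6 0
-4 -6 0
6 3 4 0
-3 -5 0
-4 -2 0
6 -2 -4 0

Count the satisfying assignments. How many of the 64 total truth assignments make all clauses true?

Satisfying assignments:
  p1=F p2=F p3=F p4=F p5=F p6=T
  p1=F p2=F p3=T p4=F p5=F p6=T
  p1=F p2=T p3=T p4=F p5=F p6=T
  p1=T p2=F p3=F p4=F p5=F p6=T
  p1=T p2=F p3=T p4=F p5=F p6=T
  p1=T p2=T p3=T p4=F p5=F p6=T
Count: 6.

6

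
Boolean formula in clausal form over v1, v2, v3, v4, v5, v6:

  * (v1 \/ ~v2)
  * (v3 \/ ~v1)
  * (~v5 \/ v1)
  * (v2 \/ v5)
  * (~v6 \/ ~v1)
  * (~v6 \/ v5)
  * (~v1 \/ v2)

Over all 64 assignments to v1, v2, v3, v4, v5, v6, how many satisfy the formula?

Satisfying assignments:
  v1=T v2=T v3=T v4=F v5=F v6=F
  v1=T v2=T v3=T v4=F v5=T v6=F
  v1=T v2=T v3=T v4=T v5=F v6=F
  v1=T v2=T v3=T v4=T v5=T v6=F
Count: 4.

4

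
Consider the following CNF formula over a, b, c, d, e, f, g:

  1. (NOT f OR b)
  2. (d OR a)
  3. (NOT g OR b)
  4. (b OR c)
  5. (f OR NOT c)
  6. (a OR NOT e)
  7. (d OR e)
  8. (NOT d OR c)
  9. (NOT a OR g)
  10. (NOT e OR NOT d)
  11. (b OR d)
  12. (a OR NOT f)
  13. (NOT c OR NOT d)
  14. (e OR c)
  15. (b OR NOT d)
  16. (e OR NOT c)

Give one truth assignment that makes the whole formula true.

a=T, b=T, c=F, d=F, e=T, f=F, g=T

Check each clause:
  1. (NOT f OR b) — b is true.
  2. (d OR a) — a is true.
  3. (b OR NOT g) — b is true.
  4. (c OR b) — b is true.
  5. (f OR NOT c) — NOT c is true.
  6. (NOT e OR a) — a is true.
  7. (e OR d) — e is true.
  8. (NOT d OR c) — NOT d is true.
  9. (g OR NOT a) — g is true.
  10. (NOT d OR NOT e) — NOT d is true.
  11. (d OR b) — b is true.
  12. (NOT f OR a) — a is true.
  13. (NOT c OR NOT d) — NOT d is true.
  14. (c OR e) — e is true.
  15. (NOT d OR b) — b is true.
  16. (e OR NOT c) — NOT c is true.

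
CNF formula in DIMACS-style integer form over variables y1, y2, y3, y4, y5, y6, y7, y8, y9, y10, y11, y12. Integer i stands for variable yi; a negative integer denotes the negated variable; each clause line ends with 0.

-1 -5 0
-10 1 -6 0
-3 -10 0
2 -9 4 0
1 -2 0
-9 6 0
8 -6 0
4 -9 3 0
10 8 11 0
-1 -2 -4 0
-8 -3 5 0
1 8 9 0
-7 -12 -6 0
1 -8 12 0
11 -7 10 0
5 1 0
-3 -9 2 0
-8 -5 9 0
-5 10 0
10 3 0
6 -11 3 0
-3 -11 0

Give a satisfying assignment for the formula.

Set y1 = True and propagate.
  then y5 is forced to False.
Set y2 = False and propagate.
Set y3 = False and propagate.
  then y10 is forced to True.
For the remaining variables, y4 = True, y6 = False, y7 = True, y8 = False, y9 = False, y11 = False, y12 = False works.
Check each clause:
  1. (!y1 || !y5) — !y5 is true.
  2. (!y10 || y1 || !y6) — y1 is true.
  3. (!y10 || !y3) — !y3 is true.
  4. (!y9 || y2 || y4) — y4 is true.
  5. (!y2 || y1) — y1 is true.
  6. (y6 || !y9) — !y9 is true.
  7. (y8 || !y6) — !y6 is true.
  8. (y3 || !y9 || y4) — y4 is true.
  9. (y11 || y10 || y8) — y10 is true.
  10. (!y4 || !y1 || !y2) — !y2 is true.
  11. (y5 || !y3 || !y8) — !y8 is true.
  12. (y8 || y1 || y9) — y1 is true.
  13. (!y7 || !y12 || !y6) — !y6 is true.
  14. (!y8 || y1 || y12) — !y8 is true.
  15. (!y7 || y10 || y11) — y10 is true.
  16. (y1 || y5) — y1 is true.
  17. (!y9 || !y3 || y2) — !y3 is true.
  18. (!y5 || y9 || !y8) — !y8 is true.
  19. (!y5 || y10) — y10 is true.
  20. (y3 || y10) — y10 is true.
  21. (y6 || y3 || !y11) — !y11 is true.
  22. (!y11 || !y3) — !y3 is true.

y1 = T, y2 = F, y3 = F, y4 = T, y5 = F, y6 = F, y7 = T, y8 = F, y9 = F, y10 = T, y11 = F, y12 = F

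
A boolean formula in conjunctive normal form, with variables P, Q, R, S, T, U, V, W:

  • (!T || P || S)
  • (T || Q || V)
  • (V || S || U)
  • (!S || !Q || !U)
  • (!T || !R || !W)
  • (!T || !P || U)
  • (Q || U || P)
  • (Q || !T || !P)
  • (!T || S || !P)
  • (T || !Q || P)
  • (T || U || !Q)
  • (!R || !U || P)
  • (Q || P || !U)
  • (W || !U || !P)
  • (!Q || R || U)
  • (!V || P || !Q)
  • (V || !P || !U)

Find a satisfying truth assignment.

P = True  Q = False  R = True  S = False  T = False  U = False  V = True  W = False

Branch on P: take P = True.
Set Q = False and propagate.
  then T is forced to False.
  then V is forced to True.
For the remaining variables, R = True, S = False, U = False, W = False works.
Every clause has at least one true literal under this assignment.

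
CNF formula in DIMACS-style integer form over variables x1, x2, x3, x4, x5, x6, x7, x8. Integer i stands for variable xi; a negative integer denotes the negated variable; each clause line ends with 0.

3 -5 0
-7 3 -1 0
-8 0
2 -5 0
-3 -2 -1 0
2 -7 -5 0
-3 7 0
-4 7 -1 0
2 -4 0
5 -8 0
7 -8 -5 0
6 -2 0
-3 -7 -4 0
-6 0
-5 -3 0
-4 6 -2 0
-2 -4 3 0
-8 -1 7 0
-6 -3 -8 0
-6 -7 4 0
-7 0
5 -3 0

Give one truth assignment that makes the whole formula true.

x1=False  x2=False  x3=False  x4=False  x5=False  x6=False  x7=False  x8=False

The clause (¬x8) is unit: x8 must be False.
The clause (¬x6) is unit: x6 must be False.
(¬x2) is a unit clause, so x2 = False.
(¬x5) is a unit clause, so x5 = False.
Unit propagation: (¬x4) forces x4 = False.
The clause (¬x7) is unit: x7 must be False.
(¬x3) is a unit clause, so x3 = False.
x1 is now unconstrained; take x1 = False.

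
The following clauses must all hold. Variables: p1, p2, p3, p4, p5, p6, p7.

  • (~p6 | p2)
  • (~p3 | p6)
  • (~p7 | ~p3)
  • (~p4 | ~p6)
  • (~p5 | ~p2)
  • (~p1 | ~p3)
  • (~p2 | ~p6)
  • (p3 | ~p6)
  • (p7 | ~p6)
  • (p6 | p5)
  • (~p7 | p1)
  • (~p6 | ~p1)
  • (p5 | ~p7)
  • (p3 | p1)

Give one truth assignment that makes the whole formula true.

p1=T, p2=F, p3=F, p4=T, p5=T, p6=F, p7=F

Branch on p1: take p1 = True.
  then p3 is forced to False.
  then p6 is forced to False.
  then p5 is forced to True.
  then p2 is forced to False.
p4, p7 are now unconstrained; take p4 = True, p7 = False.
Every clause has at least one true literal under this assignment.
Check each clause:
  1. (~p6 | p2) — ~p6 is true.
  2. (p6 | ~p3) — ~p3 is true.
  3. (~p7 | ~p3) — ~p7 is true.
  4. (~p4 | ~p6) — ~p6 is true.
  5. (~p5 | ~p2) — ~p2 is true.
  6. (~p3 | ~p1) — ~p3 is true.
  7. (~p6 | ~p2) — ~p6 is true.
  8. (p3 | ~p6) — ~p6 is true.
  9. (p7 | ~p6) — ~p6 is true.
  10. (p6 | p5) — p5 is true.
  11. (~p7 | p1) — p1 is true.
  12. (~p6 | ~p1) — ~p6 is true.
  13. (~p7 | p5) — ~p7 is true.
  14. (p1 | p3) — p1 is true.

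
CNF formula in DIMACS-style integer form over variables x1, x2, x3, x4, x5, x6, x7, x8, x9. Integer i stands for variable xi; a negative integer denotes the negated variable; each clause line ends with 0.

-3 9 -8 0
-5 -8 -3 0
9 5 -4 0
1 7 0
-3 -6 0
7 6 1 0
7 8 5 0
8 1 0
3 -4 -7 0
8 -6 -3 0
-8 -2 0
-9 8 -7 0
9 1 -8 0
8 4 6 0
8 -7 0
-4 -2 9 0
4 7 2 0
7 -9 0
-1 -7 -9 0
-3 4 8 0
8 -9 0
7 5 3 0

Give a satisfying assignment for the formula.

x1=True  x2=True  x3=False  x4=False  x5=True  x6=True  x7=False  x8=False  x9=False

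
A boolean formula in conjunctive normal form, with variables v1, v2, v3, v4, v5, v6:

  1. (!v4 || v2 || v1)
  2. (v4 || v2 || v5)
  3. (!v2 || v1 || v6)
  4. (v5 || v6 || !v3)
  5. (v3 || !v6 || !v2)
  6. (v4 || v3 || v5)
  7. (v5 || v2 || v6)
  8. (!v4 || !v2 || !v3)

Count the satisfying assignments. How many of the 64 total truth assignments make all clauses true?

22

Split on v2, then v3.
  v2=T, v3=T: 5 of the 16 assignments to (v1,v4,v5,v6) work.
  v2=T, v3=F: remaining (v1,v4,v5,v6) ∈ {(T,F,T,F); (T,T,F,F); (T,T,T,F)} — 3.
  v2=F, v3=T: 7 of the 16 assignments to (v1,v4,v5,v6) work.
  v2=F, v3=F: 7 of the 16 assignments to (v1,v4,v5,v6) work.
Total: 5 + 3 + 7 + 7 = 22.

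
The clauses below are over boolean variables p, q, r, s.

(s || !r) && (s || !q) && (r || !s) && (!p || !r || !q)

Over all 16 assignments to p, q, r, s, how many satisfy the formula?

Satisfying assignments:
  p=F q=F r=F s=F
  p=F q=F r=T s=T
  p=F q=T r=T s=T
  p=T q=F r=F s=F
  p=T q=F r=T s=T
Count: 5.

5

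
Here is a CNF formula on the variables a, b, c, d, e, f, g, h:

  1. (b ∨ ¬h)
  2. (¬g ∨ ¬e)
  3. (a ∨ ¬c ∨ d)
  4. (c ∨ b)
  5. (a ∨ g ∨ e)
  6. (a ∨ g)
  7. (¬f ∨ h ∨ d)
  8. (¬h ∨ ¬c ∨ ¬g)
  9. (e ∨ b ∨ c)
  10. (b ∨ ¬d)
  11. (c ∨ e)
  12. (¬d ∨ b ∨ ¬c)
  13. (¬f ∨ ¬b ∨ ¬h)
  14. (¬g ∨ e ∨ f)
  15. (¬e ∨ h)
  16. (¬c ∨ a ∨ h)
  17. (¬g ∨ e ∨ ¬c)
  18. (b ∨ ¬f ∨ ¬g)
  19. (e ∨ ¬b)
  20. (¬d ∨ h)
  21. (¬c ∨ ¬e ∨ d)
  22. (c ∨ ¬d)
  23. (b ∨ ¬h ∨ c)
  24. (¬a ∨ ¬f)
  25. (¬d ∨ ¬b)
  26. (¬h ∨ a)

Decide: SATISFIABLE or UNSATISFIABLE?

SATISFIABLE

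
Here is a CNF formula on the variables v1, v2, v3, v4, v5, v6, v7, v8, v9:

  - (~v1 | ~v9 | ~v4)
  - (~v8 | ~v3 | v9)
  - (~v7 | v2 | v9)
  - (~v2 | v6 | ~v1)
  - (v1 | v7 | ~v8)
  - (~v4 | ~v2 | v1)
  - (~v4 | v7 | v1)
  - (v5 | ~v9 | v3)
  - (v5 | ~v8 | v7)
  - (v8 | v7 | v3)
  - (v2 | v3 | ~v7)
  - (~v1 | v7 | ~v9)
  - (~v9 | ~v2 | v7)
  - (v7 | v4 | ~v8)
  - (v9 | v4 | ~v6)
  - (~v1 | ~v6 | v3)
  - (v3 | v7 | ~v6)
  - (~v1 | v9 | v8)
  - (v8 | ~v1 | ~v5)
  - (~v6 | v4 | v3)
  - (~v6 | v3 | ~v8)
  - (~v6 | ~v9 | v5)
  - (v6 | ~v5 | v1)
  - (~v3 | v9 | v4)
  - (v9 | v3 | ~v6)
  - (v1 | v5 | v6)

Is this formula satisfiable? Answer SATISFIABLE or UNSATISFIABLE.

Branch on v1: take v1 = True.
For the remaining variables, v2 = False, v3 = True, v4 = False, v5 = True, v6 = False, v7 = True, v8 = True, v9 = True works.
So v1 = 1, v2 = 0, v3 = 1, v4 = 0, v5 = 1, v6 = 0, v7 = 1, v8 = 1, v9 = 1 is a satisfying assignment.

SATISFIABLE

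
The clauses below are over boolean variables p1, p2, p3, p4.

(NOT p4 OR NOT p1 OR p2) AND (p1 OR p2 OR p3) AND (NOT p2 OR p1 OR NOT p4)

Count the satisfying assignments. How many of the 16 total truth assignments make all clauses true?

Split on p1, then p2.
  p1=T, p2=T: remaining (p3,p4) ∈ {(F,F); (F,T); (T,F); (T,T)} — 4.
  p1=T, p2=F: remaining (p3,p4) ∈ {(F,F); (T,F)} — 2.
  p1=F, p2=T: remaining (p3,p4) ∈ {(F,F); (T,F)} — 2.
  p1=F, p2=F: remaining (p3,p4) ∈ {(T,F); (T,T)} — 2.
Total: 4 + 2 + 2 + 2 = 10.

10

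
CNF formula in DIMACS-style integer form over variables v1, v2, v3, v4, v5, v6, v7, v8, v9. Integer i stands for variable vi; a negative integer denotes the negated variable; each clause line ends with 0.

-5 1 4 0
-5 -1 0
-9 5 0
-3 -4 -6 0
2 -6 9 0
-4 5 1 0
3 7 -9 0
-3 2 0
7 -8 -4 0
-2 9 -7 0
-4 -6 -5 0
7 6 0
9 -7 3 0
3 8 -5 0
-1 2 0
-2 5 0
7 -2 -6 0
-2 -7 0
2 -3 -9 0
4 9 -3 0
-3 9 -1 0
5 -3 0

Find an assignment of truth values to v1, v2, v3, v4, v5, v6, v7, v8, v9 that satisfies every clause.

v1=F, v2=F, v3=F, v4=T, v5=T, v6=F, v7=T, v8=T, v9=T

Try v1 = False.
For the remaining variables, v2 = False, v3 = False, v4 = True, v5 = True, v6 = False, v7 = True, v8 = True, v9 = True works.
Every clause has at least one true literal under this assignment.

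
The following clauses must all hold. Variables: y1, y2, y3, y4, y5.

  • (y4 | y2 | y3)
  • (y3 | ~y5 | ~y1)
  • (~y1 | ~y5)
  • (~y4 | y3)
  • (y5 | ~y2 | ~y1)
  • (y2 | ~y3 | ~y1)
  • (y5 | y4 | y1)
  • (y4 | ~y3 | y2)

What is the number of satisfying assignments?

6

The models are:
  y1=0 y2=0 y3=1 y4=1 y5=0
  y1=0 y2=0 y3=1 y4=1 y5=1
  y1=0 y2=1 y3=0 y4=0 y5=1
  y1=0 y2=1 y3=1 y4=0 y5=1
  y1=0 y2=1 y3=1 y4=1 y5=0
  y1=0 y2=1 y3=1 y4=1 y5=1
That's 6 in total.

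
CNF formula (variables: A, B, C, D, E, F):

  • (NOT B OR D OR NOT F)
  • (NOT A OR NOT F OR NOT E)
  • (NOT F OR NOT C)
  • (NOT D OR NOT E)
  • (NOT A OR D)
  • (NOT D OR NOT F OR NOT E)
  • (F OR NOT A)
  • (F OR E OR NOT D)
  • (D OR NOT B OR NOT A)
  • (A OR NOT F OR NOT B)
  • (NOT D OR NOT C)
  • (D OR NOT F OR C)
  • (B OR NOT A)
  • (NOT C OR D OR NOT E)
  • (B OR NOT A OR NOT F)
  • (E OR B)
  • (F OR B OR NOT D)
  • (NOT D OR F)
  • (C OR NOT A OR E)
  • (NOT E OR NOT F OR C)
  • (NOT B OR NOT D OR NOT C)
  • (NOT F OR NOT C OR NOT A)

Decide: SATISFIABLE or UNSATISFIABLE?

SATISFIABLE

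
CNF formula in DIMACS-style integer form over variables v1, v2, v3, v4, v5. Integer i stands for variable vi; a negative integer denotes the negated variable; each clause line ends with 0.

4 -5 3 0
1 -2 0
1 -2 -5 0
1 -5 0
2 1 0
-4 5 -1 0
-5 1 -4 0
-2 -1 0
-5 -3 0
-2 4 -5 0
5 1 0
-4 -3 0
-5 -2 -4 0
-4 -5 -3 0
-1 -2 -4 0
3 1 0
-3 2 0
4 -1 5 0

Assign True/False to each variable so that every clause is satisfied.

v1=1  v2=0  v3=0  v4=1  v5=1

Try v1 = True.
  then v2 is forced to False.
  then v3 is forced to False.
Try v4 = True.
  then v5 is forced to True.
Every clause has at least one true literal under this assignment.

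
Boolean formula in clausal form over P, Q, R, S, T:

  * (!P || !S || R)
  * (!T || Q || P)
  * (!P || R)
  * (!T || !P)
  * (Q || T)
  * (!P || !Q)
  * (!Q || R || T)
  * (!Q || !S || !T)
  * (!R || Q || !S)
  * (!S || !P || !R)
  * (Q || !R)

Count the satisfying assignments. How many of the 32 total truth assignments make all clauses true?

Satisfying assignments:
  P=0 Q=1 R=0 S=0 T=1
  P=0 Q=1 R=1 S=0 T=0
  P=0 Q=1 R=1 S=0 T=1
  P=0 Q=1 R=1 S=1 T=0
Count: 4.

4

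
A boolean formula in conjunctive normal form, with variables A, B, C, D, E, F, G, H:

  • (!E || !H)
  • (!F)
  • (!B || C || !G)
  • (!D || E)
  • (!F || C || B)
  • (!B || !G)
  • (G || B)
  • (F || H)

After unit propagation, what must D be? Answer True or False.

False

(!F) is a unit clause: F = False.
From (H || F) and F = False: H = True.
From (!E || !H) and H = True: E = False.
From (!D || E) and E = False: D = False.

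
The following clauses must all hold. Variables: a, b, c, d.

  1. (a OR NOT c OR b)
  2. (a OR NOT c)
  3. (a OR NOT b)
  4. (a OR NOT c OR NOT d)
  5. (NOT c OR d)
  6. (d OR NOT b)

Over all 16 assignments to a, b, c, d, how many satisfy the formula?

Satisfying assignments:
  a=0 b=0 c=0 d=0
  a=0 b=0 c=0 d=1
  a=1 b=0 c=0 d=0
  a=1 b=0 c=0 d=1
  a=1 b=0 c=1 d=1
  a=1 b=1 c=0 d=1
  a=1 b=1 c=1 d=1
Count: 7.

7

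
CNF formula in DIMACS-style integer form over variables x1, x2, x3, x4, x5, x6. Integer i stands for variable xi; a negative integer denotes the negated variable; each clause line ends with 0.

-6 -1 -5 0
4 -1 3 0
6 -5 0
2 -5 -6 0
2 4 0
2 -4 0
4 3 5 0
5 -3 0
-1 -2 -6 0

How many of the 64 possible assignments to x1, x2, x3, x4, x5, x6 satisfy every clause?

Satisfying assignments:
  x1=F x2=T x3=F x4=F x5=T x6=T
  x1=F x2=T x3=F x4=T x5=F x6=F
  x1=F x2=T x3=F x4=T x5=F x6=T
  x1=F x2=T x3=F x4=T x5=T x6=T
  x1=F x2=T x3=T x4=F x5=T x6=T
  x1=F x2=T x3=T x4=T x5=T x6=T
  x1=T x2=T x3=F x4=T x5=F x6=F
Count: 7.

7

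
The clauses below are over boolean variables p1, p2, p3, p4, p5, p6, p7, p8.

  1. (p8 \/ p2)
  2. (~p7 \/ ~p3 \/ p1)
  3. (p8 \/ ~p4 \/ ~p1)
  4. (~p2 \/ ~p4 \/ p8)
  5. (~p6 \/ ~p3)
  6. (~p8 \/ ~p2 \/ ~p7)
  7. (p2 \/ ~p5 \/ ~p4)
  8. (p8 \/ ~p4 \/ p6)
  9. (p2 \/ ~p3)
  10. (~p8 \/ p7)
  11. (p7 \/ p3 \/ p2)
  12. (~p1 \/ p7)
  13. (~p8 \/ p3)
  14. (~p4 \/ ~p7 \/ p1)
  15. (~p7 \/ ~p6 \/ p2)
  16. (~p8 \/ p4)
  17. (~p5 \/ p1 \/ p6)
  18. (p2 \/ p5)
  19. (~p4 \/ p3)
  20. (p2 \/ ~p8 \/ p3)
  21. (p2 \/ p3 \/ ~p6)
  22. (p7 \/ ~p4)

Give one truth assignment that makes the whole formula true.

p1=T, p2=T, p3=T, p4=F, p5=F, p6=F, p7=T, p8=F

Try p1 = True.
  then p7 is forced to True.
For the remaining variables, p2 = True, p3 = True, p4 = False, p5 = False, p6 = False, p8 = False works.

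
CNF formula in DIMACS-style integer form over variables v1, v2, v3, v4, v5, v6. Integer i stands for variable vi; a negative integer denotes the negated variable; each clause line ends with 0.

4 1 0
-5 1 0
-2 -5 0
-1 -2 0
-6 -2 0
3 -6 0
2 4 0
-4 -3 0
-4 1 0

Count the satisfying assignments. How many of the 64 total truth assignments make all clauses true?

Satisfying assignments:
  v1=1 v2=0 v3=0 v4=1 v5=0 v6=0
  v1=1 v2=0 v3=0 v4=1 v5=1 v6=0
Count: 2.

2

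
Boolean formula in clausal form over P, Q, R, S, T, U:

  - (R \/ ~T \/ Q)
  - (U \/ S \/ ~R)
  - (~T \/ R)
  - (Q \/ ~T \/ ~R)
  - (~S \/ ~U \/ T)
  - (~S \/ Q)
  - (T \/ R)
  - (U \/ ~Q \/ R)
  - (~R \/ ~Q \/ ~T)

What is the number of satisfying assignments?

Satisfying assignments:
  P=F Q=F R=T S=F T=F U=T
  P=F Q=T R=T S=F T=F U=T
  P=F Q=T R=T S=T T=F U=F
  P=T Q=F R=T S=F T=F U=T
  P=T Q=T R=T S=F T=F U=T
  P=T Q=T R=T S=T T=F U=F
That's 6 in total.

6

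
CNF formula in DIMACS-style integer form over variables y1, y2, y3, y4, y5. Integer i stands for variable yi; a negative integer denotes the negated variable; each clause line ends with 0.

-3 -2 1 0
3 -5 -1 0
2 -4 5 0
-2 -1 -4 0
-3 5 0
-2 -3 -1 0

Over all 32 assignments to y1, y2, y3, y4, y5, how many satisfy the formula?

Case analysis on y1 and y2:
  y1=1, y2=1: remaining (y3,y4,y5) ∈ {(0,0,0)} — 1.
  y1=1, y2=0: remaining (y3,y4,y5) ∈ {(0,0,0); (1,0,1); (1,1,1)} — 3.
  y1=0, y2=1: remaining (y3,y4,y5) ∈ {(0,0,0); (0,0,1); (0,1,0); (0,1,1)} — 4.
  y1=0, y2=0: 5 of the 8 assignments to (y3,y4,y5) work.
Total: 1 + 3 + 4 + 5 = 13.

13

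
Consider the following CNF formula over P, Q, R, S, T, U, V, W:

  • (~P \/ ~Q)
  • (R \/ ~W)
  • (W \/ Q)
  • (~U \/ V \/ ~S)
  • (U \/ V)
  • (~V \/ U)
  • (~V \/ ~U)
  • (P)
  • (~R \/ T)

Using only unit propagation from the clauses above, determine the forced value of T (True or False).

True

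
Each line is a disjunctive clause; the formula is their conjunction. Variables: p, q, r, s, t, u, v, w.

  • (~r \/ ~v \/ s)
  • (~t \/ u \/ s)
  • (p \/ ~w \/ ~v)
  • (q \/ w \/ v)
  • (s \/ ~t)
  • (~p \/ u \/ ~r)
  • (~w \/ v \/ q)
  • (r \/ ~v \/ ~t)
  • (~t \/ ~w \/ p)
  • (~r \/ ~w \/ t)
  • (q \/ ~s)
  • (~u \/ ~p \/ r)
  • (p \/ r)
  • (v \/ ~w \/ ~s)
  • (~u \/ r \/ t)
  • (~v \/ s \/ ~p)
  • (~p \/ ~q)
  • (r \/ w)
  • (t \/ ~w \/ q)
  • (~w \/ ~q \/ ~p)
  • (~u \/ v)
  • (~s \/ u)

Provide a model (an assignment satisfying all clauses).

p=F, q=T, r=T, s=T, t=T, u=T, v=T, w=F

Set p = False and propagate.
  then r is forced to True.
Try q = True.
Branch on s: take s = True.
  then u is forced to True.
  then v is forced to True.
  then w is forced to False.
t is now unconstrained; take t = True.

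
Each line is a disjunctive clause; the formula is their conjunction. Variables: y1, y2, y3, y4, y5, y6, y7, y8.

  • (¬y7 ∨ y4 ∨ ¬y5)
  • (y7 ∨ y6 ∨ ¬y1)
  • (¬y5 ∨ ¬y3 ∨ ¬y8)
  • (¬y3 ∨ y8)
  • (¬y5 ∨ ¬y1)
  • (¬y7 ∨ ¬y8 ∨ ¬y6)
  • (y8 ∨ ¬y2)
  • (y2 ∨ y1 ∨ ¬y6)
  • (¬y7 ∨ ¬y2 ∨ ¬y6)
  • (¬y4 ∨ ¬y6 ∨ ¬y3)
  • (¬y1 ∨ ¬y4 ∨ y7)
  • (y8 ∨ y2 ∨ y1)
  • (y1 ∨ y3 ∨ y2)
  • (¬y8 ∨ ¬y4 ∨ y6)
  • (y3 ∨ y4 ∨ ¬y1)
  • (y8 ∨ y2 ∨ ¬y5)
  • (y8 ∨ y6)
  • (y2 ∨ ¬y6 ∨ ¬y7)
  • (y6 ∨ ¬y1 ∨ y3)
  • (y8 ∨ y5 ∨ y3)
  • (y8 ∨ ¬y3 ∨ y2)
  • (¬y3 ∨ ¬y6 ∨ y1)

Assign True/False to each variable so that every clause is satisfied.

y1=True, y2=True, y3=True, y4=False, y5=False, y6=False, y7=True, y8=True

Branch on y1: take y1 = True.
  then y5 is forced to False.
Branch on y2: take y2 = True.
  then y8 is forced to True.
The remaining clauses are satisfied by y3 = True, y4 = False, y6 = False, y7 = True.
Every clause has at least one true literal under this assignment.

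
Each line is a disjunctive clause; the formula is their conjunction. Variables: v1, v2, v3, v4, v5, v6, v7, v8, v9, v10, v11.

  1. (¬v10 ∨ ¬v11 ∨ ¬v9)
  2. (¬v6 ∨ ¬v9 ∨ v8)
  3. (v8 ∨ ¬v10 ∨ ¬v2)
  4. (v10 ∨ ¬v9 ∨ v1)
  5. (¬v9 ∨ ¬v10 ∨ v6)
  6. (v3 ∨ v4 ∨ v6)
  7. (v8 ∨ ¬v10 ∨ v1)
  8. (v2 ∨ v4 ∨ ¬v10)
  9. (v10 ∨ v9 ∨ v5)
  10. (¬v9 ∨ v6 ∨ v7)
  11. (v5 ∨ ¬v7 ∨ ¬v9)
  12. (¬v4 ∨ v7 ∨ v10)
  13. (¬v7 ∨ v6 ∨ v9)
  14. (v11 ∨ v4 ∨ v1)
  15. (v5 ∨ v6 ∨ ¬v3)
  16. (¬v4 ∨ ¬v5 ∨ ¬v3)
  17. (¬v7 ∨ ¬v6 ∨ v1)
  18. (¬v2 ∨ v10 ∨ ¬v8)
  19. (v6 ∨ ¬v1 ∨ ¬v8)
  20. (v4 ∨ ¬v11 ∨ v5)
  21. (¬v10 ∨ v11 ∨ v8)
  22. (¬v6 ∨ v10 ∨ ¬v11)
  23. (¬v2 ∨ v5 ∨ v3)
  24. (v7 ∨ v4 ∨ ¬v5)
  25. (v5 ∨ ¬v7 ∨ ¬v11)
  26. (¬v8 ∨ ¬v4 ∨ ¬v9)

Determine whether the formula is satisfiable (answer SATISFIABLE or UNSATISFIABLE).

Set v1 = True and propagate.
The remaining clauses are satisfied by v2 = False, v3 = True, v4 = True, v5 = False, v6 = True, v7 = False, v8 = False, v9 = False, v10 = True, v11 = True.
Every clause has at least one true literal under this assignment.
So v1 = True, v2 = False, v3 = True, v4 = True, v5 = False, v6 = True, v7 = False, v8 = False, v9 = False, v10 = True, v11 = True is a satisfying assignment.

SATISFIABLE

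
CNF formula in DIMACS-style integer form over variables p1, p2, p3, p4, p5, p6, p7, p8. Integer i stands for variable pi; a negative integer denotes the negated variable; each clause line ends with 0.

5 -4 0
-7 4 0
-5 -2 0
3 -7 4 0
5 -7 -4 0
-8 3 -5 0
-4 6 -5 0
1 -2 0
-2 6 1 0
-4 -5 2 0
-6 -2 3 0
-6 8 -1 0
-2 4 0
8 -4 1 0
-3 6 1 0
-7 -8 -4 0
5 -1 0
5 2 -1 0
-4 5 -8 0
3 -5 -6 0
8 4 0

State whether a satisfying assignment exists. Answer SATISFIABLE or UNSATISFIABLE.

SATISFIABLE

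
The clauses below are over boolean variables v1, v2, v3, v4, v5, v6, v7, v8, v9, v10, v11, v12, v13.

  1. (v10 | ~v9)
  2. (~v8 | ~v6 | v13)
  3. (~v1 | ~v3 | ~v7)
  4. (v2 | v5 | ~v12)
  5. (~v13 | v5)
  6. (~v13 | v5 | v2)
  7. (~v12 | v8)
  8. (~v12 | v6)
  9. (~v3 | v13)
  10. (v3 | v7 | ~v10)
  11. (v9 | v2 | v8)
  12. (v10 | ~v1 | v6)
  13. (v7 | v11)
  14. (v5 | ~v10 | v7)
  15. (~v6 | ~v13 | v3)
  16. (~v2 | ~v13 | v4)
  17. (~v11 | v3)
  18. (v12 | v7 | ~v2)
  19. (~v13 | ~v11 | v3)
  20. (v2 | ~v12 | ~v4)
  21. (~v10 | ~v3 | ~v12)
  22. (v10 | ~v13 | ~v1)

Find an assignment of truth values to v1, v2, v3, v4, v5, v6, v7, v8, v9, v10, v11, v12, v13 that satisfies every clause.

v1=False, v2=True, v3=True, v4=True, v5=True, v6=True, v7=True, v8=True, v9=True, v10=True, v11=False, v12=False, v13=True

Pure literal: v1 appears only negated; assign v1 = False.
Pure literal: v5 appears only positively; assign v5 = True.
Try v2 = True.
For the remaining variables, v3 = True, v4 = True, v6 = True, v7 = True, v8 = True, v9 = True, v10 = True, v11 = False, v12 = False, v13 = True works.
Every clause has at least one true literal under this assignment.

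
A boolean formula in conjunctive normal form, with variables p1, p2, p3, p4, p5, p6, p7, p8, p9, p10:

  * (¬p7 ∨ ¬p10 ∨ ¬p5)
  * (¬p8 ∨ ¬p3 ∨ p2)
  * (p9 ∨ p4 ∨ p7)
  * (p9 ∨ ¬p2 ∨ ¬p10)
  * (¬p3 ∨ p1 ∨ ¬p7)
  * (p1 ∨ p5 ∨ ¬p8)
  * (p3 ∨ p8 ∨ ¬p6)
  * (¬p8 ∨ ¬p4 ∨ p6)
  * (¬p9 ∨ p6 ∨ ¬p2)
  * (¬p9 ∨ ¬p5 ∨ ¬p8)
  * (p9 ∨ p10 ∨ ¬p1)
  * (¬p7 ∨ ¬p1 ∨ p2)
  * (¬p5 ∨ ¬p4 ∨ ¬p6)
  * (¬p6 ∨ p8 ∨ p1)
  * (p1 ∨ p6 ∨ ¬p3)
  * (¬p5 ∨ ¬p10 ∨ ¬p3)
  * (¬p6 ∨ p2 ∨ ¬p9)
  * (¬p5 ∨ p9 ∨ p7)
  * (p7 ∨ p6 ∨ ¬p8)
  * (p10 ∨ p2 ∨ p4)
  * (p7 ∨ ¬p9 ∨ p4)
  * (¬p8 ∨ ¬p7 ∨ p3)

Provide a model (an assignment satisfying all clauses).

Set p1 = False and propagate.
Try p2 = False.
Branch on p3: take p3 = False.
For the remaining variables, p4 = False, p5 = False, p6 = False, p7 = True, p8 = False, p9 = False, p10 = True works.
Check each clause:
  1. (¬p10 ∨ ¬p5 ∨ ¬p7) — ¬p5 is true.
  2. (¬p8 ∨ ¬p3 ∨ p2) — ¬p8 is true.
  3. (p4 ∨ p9 ∨ p7) — p7 is true.
  4. (¬p10 ∨ p9 ∨ ¬p2) — ¬p2 is true.
  5. (¬p3 ∨ p1 ∨ ¬p7) — ¬p3 is true.
  6. (¬p8 ∨ p5 ∨ p1) — ¬p8 is true.
  7. (p3 ∨ p8 ∨ ¬p6) — ¬p6 is true.
  8. (¬p8 ∨ p6 ∨ ¬p4) — ¬p8 is true.
  9. (¬p9 ∨ ¬p2 ∨ p6) — ¬p2 is true.
  10. (¬p9 ∨ ¬p8 ∨ ¬p5) — ¬p8 is true.
  11. (p10 ∨ p9 ∨ ¬p1) — p10 is true.
  12. (¬p7 ∨ p2 ∨ ¬p1) — ¬p1 is true.
  13. (¬p4 ∨ ¬p5 ∨ ¬p6) — ¬p6 is true.
  14. (¬p6 ∨ p8 ∨ p1) — ¬p6 is true.
  15. (p6 ∨ ¬p3 ∨ p1) — ¬p3 is true.
  16. (¬p3 ∨ ¬p5 ∨ ¬p10) — ¬p5 is true.
  17. (¬p6 ∨ ¬p9 ∨ p2) — ¬p6 is true.
  18. (p9 ∨ ¬p5 ∨ p7) — ¬p5 is true.
  19. (¬p8 ∨ p7 ∨ p6) — ¬p8 is true.
  20. (p10 ∨ p2 ∨ p4) — p10 is true.
  21. (p4 ∨ ¬p9 ∨ p7) — ¬p9 is true.
  22. (¬p7 ∨ ¬p8 ∨ p3) — ¬p8 is true.

p1=F, p2=F, p3=F, p4=F, p5=F, p6=F, p7=T, p8=F, p9=F, p10=T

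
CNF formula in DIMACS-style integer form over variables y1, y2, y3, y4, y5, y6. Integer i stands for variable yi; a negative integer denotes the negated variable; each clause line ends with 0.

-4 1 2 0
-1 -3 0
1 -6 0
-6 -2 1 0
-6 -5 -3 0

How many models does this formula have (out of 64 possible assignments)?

28

Split on y1, then y6.
  y1=T, y6=T: forces y3=F; y2, y4, y5 free → 2^3 = 8.
  y1=T, y6=F: forces y3=F; y2, y4, y5 free → 2^3 = 8.
  y1=F, y6=T: a clause becomes empty — 0.
  y1=F, y6=F: y3, y5 free; 3 ways for (y2,y4) × 2^2 = 12.
Total: 8 + 8 + 0 + 12 = 28.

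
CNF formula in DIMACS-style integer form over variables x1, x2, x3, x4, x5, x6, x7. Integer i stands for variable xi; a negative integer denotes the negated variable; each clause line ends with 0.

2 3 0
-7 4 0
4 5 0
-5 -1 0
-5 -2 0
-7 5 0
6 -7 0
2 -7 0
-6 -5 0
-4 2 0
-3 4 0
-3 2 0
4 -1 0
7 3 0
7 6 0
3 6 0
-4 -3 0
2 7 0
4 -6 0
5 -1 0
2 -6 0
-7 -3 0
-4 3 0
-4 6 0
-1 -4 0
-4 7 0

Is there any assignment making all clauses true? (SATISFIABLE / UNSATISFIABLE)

UNSATISFIABLE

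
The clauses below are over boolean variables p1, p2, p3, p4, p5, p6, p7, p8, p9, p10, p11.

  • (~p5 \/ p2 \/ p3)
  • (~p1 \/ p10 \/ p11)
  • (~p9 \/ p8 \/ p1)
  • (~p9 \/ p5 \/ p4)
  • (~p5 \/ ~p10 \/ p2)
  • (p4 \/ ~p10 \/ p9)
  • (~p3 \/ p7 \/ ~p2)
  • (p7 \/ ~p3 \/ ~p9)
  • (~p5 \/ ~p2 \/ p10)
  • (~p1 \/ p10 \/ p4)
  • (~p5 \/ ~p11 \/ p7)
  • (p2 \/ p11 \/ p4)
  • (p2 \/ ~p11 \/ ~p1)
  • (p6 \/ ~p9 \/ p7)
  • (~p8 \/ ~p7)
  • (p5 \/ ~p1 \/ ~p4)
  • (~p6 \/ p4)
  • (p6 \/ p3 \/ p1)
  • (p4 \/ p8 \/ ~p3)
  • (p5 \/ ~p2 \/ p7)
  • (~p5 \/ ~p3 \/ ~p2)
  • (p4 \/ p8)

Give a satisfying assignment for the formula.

Set p1 = False and propagate.
The remaining clauses are satisfied by p2 = False, p3 = True, p4 = True, p5 = True, p6 = True, p7 = False, p8 = False, p9 = False, p10 = False, p11 = False.
Every clause has at least one true literal under this assignment.
Check each clause:
  1. (p2 \/ ~p5 \/ p3) — p3 is true.
  2. (~p1 \/ p10 \/ p11) — ~p1 is true.
  3. (~p9 \/ p1 \/ p8) — ~p9 is true.
  4. (~p9 \/ p5 \/ p4) — p4 is true.
  5. (~p5 \/ ~p10 \/ p2) — ~p10 is true.
  6. (p4 \/ p9 \/ ~p10) — p4 is true.
  7. (~p3 \/ p7 \/ ~p2) — ~p2 is true.
  8. (~p3 \/ p7 \/ ~p9) — ~p9 is true.
  9. (p10 \/ ~p2 \/ ~p5) — ~p2 is true.
  10. (p4 \/ p10 \/ ~p1) — p4 is true.
  11. (~p11 \/ ~p5 \/ p7) — ~p11 is true.
  12. (p2 \/ p4 \/ p11) — p4 is true.
  13. (~p11 \/ p2 \/ ~p1) — ~p11 is true.
  14. (p7 \/ p6 \/ ~p9) — p6 is true.
  15. (~p7 \/ ~p8) — ~p8 is true.
  16. (~p4 \/ ~p1 \/ p5) — p5 is true.
  17. (p4 \/ ~p6) — p4 is true.
  18. (p3 \/ p1 \/ p6) — p3 is true.
  19. (p4 \/ ~p3 \/ p8) — p4 is true.
  20. (p7 \/ ~p2 \/ p5) — p5 is true.
  21. (~p5 \/ ~p3 \/ ~p2) — ~p2 is true.
  22. (p8 \/ p4) — p4 is true.

p1=F, p2=F, p3=T, p4=T, p5=T, p6=T, p7=F, p8=F, p9=F, p10=F, p11=F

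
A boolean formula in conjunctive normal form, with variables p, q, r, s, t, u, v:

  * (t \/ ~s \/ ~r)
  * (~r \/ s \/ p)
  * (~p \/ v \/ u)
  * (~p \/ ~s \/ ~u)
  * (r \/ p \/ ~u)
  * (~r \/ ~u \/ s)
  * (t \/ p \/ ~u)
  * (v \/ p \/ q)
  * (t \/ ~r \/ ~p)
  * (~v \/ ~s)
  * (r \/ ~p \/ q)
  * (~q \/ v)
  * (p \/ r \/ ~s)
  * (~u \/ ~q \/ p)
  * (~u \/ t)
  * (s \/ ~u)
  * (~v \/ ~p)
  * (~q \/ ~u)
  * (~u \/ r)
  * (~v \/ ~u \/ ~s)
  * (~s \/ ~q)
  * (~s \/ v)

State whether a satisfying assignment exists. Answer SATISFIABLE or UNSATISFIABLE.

Pure literal: t appears only positively; assign t = True.
Branch on p: take p = False.
Try q = False.
  then v is forced to True.
  then s is forced to False.
  then r is forced to False.
  then u is forced to False.
Every clause has at least one true literal under this assignment.
So p = False, q = False, r = False, s = False, t = True, u = False, v = True is a satisfying assignment.

SATISFIABLE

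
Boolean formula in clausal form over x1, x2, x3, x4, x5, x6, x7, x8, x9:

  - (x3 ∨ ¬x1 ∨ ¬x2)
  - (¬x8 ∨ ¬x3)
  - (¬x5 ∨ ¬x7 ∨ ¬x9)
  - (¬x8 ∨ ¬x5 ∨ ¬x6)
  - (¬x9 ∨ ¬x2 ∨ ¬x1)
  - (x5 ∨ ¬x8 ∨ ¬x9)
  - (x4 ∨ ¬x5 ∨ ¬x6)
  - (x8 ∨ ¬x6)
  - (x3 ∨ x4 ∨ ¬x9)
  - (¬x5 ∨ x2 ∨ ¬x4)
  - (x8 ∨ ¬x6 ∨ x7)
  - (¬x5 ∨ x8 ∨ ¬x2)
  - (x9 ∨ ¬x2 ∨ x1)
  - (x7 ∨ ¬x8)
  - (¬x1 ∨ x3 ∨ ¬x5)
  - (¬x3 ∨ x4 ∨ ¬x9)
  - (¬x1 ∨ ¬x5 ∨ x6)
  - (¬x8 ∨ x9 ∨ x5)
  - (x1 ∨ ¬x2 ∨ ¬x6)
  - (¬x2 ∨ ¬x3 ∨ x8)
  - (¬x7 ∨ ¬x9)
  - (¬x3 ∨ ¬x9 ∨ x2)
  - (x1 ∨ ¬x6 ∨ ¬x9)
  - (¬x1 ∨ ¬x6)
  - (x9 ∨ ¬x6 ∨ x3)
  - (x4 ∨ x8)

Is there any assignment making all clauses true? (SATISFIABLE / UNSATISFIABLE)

Set x1 = True and propagate.
  then x6 is forced to False.
  then x5 is forced to False.
Set x2 = False and propagate.
Branch on x3: take x3 = True.
  then x8 is forced to False.
  then x9 is forced to False.
  then x4 is forced to True.
x7 is now unconstrained; take x7 = True.
Every clause has at least one true literal under this assignment.
So x1 = T, x2 = F, x3 = T, x4 = T, x5 = F, x6 = F, x7 = T, x8 = F, x9 = F is a satisfying assignment.

SATISFIABLE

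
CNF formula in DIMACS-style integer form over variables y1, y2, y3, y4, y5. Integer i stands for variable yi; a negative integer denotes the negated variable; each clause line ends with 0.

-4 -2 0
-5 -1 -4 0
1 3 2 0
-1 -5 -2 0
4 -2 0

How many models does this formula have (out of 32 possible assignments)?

10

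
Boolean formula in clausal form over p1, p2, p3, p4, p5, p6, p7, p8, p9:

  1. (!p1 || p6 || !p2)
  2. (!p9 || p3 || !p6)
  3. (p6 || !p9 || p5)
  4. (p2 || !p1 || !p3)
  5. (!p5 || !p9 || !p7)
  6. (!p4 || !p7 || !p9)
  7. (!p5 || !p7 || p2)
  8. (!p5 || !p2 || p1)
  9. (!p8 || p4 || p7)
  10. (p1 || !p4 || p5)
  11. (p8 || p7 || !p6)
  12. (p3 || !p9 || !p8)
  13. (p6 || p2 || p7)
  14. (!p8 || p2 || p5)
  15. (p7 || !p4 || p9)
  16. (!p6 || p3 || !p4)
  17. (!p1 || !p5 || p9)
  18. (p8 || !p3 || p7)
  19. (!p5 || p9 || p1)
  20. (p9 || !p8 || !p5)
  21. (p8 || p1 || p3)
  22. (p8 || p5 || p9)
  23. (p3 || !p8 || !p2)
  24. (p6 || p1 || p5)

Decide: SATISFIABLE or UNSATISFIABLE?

Try p1 = False.
Try p2 = True.
  then p5 is forced to False.
  then p4 is forced to False.
  then p6 is forced to True.
Branch on p3: take p3 = True.
For the remaining variables, p7 = True, p8 = True, p9 = True works.
Every clause has at least one true literal under this assignment.
So p1=F  p2=T  p3=T  p4=F  p5=F  p6=T  p7=T  p8=T  p9=T is a satisfying assignment.

SATISFIABLE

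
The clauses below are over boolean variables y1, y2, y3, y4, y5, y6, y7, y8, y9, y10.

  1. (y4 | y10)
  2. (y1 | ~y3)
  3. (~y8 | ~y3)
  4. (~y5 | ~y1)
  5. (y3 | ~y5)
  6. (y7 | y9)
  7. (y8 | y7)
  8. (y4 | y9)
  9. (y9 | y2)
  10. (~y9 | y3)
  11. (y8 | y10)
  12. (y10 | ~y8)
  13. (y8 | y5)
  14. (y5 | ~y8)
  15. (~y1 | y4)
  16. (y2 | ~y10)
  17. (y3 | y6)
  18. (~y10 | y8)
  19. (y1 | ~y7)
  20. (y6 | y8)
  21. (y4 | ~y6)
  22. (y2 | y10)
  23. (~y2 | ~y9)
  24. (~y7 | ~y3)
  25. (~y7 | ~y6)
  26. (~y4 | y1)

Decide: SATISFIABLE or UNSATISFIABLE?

UNSATISFIABLE

y8 = True:
  propagation gives y3=False, y5=False; an empty clause results — contradiction.
y8 = False:
  propagation gives y7=True, y10=True; an empty clause results — contradiction.
Every branch closes, so no satisfying assignment exists.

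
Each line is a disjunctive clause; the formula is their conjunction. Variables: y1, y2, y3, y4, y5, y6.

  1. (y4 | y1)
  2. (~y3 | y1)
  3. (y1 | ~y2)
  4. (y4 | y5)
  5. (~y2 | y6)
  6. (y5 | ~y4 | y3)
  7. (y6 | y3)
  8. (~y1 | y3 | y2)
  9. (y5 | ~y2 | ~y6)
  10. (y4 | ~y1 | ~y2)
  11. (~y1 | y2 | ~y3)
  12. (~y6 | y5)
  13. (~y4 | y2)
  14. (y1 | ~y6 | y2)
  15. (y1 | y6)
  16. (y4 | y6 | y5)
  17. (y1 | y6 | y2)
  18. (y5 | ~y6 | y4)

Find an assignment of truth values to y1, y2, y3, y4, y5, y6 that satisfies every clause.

y1=True, y2=True, y3=True, y4=True, y5=True, y6=True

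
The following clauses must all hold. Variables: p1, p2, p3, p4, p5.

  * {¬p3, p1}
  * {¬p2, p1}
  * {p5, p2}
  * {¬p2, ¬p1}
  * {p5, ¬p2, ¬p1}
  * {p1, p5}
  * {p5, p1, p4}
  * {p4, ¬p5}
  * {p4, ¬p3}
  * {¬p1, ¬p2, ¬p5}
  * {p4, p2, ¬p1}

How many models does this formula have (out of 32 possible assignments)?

3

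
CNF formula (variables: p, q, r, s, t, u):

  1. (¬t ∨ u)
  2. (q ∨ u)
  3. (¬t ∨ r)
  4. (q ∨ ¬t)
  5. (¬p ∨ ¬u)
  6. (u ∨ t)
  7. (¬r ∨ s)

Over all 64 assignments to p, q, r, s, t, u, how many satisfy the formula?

The models are:
  p=F q=F r=F s=F t=F u=T
  p=F q=F r=F s=T t=F u=T
  p=F q=F r=T s=T t=F u=T
  p=F q=T r=F s=F t=F u=T
  p=F q=T r=F s=T t=F u=T
  p=F q=T r=T s=T t=F u=T
  p=F q=T r=T s=T t=T u=T
That's 7 in total.

7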